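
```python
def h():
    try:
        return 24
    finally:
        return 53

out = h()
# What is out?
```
53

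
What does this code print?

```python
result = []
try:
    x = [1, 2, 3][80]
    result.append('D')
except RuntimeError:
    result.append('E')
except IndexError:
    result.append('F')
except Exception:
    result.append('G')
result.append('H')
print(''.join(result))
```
FH

IndexError matches before generic Exception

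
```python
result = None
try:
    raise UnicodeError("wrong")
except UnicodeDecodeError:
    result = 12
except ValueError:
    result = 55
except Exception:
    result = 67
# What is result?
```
55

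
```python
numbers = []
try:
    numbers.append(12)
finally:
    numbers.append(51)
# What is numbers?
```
[12, 51]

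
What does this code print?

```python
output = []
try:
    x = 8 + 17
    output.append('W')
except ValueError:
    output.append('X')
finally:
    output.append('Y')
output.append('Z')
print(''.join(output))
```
WYZ

finally runs after normal execution too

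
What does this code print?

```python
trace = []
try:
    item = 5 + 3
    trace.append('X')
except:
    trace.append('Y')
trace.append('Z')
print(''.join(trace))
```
XZ

No exception, try block completes normally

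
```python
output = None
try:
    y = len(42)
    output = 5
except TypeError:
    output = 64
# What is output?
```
64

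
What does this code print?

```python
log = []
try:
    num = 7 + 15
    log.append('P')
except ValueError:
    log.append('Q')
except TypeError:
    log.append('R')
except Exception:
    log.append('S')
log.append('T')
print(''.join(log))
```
PT

No exception, try block completes normally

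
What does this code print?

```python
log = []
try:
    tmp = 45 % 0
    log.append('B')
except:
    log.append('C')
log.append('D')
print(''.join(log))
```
CD

Exception raised in try, caught by bare except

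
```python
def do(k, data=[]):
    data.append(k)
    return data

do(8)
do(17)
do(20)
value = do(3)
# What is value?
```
[8, 17, 20, 3]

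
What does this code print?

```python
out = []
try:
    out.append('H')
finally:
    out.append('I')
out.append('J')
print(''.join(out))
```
HIJ

try/finally without except, no exception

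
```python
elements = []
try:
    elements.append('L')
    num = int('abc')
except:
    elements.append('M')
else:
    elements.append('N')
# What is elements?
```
['L', 'M']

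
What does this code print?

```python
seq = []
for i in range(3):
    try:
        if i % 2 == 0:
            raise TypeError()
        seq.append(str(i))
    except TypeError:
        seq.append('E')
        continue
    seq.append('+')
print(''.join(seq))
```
E1+E

continue in except skips rest of loop body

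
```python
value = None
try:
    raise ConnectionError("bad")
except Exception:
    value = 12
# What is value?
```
12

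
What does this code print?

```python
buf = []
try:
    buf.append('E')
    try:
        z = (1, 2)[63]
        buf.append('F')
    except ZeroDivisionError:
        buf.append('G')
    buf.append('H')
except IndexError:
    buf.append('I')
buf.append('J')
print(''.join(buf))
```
EIJ

Inner handler doesn't match, propagates to outer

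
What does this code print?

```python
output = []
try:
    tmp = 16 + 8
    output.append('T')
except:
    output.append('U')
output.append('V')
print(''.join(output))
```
TV

No exception, try block completes normally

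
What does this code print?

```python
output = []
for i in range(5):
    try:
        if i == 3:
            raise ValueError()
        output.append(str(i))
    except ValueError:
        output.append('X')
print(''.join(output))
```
012X4

Exception on i=3 caught, loop continues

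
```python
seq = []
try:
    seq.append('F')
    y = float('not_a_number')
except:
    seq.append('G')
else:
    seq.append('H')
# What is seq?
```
['F', 'G']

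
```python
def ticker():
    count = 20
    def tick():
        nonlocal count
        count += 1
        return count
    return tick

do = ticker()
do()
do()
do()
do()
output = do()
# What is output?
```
25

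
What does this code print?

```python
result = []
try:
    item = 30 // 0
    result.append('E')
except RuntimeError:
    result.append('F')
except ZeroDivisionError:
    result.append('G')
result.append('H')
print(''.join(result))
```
GH

ZeroDivisionError is caught by its specific handler, not RuntimeError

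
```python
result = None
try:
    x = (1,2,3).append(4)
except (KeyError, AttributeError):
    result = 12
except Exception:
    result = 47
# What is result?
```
12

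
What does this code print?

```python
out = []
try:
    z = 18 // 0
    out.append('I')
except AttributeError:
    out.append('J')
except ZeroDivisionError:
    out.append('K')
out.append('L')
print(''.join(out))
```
KL

ZeroDivisionError is caught by its specific handler, not AttributeError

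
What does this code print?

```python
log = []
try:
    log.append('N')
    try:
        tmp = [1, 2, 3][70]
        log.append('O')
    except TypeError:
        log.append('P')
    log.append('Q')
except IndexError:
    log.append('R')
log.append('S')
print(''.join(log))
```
NRS

Inner handler doesn't match, propagates to outer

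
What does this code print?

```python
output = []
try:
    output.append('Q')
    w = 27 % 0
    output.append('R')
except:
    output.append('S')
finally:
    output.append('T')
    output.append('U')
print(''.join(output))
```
QSTU

Code before exception runs, then except, then all of finally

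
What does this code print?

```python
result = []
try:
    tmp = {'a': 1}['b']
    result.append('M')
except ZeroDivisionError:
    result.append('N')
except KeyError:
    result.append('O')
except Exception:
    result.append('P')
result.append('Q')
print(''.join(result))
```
OQ

KeyError matches before generic Exception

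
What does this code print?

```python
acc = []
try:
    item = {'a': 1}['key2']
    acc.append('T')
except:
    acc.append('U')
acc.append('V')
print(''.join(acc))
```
UV

Exception raised in try, caught by bare except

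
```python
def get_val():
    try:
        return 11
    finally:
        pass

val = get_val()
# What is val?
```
11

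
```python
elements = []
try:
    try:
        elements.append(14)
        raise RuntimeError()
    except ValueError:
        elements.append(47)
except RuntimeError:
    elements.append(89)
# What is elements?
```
[14, 89]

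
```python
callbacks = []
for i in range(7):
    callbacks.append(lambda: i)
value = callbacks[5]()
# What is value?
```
6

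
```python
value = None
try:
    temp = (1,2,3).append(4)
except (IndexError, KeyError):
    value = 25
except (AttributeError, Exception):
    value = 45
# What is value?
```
45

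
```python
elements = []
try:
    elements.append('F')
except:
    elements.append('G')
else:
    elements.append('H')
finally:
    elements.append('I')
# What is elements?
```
['F', 'H', 'I']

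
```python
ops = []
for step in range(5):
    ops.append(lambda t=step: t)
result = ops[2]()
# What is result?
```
2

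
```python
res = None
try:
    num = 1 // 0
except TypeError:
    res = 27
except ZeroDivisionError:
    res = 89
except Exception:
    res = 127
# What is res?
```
89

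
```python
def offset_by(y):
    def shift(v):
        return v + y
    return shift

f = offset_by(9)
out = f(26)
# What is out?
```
35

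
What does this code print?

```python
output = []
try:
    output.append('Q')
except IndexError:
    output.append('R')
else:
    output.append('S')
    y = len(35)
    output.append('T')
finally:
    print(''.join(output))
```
QS

Try succeeds, else appends 'S', TypeError in else is uncaught, finally prints before exception propagates ('T' never appended)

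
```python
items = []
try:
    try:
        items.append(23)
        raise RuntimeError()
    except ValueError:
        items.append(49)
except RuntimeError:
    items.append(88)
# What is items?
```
[23, 88]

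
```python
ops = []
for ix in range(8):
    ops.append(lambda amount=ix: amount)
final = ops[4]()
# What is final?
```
4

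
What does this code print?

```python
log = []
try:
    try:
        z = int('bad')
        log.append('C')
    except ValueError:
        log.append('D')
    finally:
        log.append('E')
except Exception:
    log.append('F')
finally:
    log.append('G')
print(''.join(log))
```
DEG

Both finally blocks run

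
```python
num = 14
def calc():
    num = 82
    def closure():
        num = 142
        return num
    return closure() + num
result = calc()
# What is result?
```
224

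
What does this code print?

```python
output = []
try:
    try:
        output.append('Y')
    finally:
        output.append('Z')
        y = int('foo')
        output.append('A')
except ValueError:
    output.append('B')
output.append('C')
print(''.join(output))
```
YZBC

Exception in inner finally caught by outer except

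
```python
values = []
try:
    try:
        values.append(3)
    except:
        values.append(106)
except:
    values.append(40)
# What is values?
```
[3]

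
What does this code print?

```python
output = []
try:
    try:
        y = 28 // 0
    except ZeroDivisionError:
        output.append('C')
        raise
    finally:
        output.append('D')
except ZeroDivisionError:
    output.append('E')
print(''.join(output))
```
CDE

finally runs before re-raised exception propagates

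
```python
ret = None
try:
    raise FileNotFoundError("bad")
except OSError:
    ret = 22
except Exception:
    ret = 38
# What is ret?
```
22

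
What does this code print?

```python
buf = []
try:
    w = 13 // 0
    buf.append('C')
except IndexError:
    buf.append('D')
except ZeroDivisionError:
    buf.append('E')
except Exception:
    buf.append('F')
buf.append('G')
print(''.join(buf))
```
EG

ZeroDivisionError matches before generic Exception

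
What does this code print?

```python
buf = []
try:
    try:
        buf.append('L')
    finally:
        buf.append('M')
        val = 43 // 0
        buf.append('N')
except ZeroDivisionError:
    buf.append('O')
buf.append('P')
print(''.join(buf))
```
LMOP

Exception in inner finally caught by outer except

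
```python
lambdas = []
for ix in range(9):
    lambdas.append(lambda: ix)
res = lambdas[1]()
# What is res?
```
8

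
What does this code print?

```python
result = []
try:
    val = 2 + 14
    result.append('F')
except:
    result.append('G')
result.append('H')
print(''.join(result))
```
FH

No exception, try block completes normally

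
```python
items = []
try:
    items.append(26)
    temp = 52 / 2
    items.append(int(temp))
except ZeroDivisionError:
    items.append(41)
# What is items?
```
[26, 26]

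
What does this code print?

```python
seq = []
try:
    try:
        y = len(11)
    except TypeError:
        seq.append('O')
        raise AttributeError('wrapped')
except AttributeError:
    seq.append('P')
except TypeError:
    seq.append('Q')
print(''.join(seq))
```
OP

New AttributeError raised, caught by outer AttributeError handler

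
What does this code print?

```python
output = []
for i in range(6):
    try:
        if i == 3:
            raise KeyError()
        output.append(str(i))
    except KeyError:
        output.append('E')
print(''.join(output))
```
012E45

Exception on i=3 caught, loop continues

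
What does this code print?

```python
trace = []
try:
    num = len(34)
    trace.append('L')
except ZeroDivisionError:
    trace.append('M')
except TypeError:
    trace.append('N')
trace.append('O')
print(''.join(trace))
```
NO

TypeError is caught by its specific handler, not ZeroDivisionError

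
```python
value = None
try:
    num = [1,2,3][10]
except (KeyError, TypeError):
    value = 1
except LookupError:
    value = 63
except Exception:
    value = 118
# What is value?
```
63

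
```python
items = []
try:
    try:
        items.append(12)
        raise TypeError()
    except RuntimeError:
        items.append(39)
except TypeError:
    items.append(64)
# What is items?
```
[12, 64]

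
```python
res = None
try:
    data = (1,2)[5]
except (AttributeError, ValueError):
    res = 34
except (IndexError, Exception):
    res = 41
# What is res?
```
41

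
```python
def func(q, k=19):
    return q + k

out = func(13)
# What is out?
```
32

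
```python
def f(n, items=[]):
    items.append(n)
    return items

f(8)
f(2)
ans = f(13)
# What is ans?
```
[8, 2, 13]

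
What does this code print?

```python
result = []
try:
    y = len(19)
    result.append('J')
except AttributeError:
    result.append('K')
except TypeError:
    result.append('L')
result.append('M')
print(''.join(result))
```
LM

TypeError is caught by its specific handler, not AttributeError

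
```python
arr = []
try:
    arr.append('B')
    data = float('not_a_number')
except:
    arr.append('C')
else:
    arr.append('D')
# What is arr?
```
['B', 'C']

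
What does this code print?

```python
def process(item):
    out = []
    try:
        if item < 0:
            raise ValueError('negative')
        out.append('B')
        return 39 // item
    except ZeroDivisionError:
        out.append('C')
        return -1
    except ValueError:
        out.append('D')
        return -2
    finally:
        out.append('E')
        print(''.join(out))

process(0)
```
BCE

item=0 causes ZeroDivisionError, caught, finally prints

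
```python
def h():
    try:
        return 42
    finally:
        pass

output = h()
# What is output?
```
42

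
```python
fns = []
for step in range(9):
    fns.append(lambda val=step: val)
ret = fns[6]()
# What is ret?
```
6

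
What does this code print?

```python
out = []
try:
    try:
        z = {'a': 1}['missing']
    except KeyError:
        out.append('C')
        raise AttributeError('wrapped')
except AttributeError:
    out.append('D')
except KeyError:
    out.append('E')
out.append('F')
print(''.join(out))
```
CDF

AttributeError raised and caught, original KeyError not re-raised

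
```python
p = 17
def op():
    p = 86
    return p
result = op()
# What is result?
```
86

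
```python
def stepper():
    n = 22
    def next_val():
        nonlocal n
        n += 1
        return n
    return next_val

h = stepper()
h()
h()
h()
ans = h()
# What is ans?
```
26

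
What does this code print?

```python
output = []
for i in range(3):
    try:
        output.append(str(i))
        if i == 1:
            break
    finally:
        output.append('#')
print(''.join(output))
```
0#1#

finally runs even when breaking out of loop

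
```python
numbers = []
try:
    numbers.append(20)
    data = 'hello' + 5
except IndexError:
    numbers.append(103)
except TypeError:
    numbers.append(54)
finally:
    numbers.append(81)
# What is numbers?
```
[20, 54, 81]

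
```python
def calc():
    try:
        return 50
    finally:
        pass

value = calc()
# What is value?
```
50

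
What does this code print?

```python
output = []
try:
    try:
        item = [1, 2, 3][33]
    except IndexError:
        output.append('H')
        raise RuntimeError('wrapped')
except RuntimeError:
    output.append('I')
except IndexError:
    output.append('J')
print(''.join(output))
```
HI

New RuntimeError raised, caught by outer RuntimeError handler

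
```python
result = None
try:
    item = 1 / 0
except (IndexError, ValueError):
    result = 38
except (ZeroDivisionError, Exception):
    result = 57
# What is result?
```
57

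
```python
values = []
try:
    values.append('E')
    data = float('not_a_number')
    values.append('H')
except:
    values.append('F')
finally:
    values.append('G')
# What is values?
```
['E', 'F', 'G']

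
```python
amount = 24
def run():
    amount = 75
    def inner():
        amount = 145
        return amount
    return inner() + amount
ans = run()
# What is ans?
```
220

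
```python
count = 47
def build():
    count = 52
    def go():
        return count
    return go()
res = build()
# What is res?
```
52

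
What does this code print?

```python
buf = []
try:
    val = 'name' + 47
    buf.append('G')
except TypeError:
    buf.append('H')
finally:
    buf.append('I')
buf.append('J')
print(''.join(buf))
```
HIJ

finally always runs, even after exception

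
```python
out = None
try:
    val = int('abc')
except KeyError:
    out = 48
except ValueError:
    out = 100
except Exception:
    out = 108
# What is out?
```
100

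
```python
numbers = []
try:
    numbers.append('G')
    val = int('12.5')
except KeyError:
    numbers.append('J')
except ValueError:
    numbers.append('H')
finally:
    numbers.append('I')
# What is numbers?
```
['G', 'H', 'I']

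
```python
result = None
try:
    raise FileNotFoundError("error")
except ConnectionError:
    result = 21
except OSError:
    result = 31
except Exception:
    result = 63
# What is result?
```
31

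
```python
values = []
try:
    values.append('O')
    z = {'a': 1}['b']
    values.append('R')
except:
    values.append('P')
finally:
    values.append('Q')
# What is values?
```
['O', 'P', 'Q']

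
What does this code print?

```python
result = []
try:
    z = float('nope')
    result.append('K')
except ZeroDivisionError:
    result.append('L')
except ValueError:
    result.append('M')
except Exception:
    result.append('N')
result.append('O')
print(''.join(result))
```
MO

ValueError matches before generic Exception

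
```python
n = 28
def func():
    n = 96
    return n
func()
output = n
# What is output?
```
28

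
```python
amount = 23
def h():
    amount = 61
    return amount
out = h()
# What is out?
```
61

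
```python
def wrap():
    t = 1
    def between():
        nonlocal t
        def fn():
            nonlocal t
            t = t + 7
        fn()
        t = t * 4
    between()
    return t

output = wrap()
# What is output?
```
32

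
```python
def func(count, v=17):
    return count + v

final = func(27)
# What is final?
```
44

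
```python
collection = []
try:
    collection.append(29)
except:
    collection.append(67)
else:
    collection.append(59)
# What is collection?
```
[29, 59]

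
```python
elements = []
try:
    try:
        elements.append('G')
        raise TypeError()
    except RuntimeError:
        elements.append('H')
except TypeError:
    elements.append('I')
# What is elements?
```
['G', 'I']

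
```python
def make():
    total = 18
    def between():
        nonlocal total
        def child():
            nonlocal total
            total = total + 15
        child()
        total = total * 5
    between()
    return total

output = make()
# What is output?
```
165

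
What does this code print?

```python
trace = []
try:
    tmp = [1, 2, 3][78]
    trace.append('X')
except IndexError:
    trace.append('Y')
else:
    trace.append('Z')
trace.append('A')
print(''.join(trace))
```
YA

else block skipped when exception is caught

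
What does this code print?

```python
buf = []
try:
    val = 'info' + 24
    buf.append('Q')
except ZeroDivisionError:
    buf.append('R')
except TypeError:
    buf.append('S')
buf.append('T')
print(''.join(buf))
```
ST

TypeError is caught by its specific handler, not ZeroDivisionError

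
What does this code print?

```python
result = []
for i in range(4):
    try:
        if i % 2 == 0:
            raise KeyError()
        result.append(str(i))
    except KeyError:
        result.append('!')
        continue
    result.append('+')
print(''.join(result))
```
!1+!3+

continue in except skips rest of loop body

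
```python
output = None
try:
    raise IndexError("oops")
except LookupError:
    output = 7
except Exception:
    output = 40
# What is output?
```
7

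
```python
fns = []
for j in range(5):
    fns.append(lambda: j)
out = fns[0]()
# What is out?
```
4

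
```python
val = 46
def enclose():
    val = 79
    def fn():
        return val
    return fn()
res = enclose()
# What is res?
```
79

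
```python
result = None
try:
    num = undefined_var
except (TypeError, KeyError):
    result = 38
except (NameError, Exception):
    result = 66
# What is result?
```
66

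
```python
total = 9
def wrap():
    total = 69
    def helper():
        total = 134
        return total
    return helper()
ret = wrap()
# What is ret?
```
134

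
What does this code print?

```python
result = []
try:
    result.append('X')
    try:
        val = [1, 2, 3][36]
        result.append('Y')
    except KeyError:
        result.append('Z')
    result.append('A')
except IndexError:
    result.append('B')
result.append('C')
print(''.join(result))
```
XBC

Inner handler doesn't match, propagates to outer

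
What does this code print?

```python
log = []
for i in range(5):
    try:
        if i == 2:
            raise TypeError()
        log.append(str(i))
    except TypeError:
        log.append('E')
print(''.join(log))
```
01E34

Exception on i=2 caught, loop continues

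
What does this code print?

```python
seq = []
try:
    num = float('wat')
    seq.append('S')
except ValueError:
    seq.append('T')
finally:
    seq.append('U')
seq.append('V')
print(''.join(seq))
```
TUV

finally always runs, even after exception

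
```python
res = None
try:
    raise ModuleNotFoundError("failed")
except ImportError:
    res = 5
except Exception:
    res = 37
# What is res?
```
5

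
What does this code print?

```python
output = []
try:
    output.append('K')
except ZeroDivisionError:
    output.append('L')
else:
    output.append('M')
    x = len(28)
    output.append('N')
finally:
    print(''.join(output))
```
KM

Try succeeds, else appends 'M', TypeError in else is uncaught, finally prints before exception propagates ('N' never appended)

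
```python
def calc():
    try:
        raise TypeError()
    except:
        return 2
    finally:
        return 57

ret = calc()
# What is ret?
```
57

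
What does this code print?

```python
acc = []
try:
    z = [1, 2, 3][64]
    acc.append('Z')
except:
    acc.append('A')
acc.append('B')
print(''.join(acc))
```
AB

Exception raised in try, caught by bare except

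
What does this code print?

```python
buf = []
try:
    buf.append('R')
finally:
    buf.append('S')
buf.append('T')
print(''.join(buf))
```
RST

try/finally without except, no exception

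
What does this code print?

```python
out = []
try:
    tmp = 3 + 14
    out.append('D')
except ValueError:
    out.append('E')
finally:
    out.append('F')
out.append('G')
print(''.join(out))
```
DFG

finally runs after normal execution too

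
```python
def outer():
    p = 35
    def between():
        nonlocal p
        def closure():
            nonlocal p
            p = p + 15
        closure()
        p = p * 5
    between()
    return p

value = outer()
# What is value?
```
250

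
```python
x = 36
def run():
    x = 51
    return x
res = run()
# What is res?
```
51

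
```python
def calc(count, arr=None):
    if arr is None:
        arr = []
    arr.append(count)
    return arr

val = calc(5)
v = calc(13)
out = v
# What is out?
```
[13]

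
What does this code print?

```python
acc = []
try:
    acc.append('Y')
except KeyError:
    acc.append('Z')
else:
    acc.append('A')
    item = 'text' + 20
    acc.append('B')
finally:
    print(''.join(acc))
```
YA

Try succeeds, else appends 'A', TypeError in else is uncaught, finally prints before exception propagates ('B' never appended)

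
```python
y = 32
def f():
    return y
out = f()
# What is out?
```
32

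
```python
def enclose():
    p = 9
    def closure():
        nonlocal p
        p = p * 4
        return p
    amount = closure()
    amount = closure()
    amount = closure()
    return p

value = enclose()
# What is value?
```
576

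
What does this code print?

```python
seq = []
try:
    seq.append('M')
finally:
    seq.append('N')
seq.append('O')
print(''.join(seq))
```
MNO

try/finally without except, no exception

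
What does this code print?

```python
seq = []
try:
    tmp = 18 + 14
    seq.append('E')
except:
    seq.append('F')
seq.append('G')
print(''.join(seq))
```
EG

No exception, try block completes normally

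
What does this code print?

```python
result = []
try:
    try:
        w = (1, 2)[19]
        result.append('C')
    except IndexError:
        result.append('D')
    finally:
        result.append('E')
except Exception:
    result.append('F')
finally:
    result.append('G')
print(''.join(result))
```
DEG

Both finally blocks run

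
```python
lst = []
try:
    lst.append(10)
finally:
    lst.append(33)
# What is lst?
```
[10, 33]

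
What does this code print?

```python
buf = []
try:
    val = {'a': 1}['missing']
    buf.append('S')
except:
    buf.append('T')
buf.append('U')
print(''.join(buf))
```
TU

Exception raised in try, caught by bare except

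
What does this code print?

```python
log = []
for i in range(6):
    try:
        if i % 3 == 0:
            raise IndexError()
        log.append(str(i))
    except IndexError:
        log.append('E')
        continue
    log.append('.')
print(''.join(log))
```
E1.2.E4.5.

continue in except skips rest of loop body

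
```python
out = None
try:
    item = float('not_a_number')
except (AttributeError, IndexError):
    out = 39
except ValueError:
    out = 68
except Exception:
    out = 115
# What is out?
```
68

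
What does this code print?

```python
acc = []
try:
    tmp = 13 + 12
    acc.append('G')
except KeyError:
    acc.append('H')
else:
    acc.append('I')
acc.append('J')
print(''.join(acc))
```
GIJ

else block runs when no exception occurs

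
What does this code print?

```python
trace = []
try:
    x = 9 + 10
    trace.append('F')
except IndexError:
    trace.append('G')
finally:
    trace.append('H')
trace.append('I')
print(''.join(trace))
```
FHI

finally runs after normal execution too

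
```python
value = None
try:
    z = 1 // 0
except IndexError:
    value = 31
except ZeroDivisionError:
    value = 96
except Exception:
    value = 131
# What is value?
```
96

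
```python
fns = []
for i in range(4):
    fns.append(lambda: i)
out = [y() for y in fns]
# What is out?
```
[3, 3, 3, 3]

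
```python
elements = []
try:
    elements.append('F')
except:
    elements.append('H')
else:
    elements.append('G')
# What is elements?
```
['F', 'G']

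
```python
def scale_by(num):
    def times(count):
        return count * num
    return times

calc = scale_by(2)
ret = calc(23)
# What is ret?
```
46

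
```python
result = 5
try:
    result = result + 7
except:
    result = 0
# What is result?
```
12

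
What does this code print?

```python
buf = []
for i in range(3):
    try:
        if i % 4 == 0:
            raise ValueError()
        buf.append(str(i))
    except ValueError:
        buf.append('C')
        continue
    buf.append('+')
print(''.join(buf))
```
C1+2+

continue in except skips rest of loop body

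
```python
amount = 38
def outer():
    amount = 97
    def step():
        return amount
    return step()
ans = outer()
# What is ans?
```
97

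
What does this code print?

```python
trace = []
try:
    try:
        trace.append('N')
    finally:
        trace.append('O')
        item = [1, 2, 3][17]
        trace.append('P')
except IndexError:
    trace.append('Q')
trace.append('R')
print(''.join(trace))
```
NOQR

Exception in inner finally caught by outer except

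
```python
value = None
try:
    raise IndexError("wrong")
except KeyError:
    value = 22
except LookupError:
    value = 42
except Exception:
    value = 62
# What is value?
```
42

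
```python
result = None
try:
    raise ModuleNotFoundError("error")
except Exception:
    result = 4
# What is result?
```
4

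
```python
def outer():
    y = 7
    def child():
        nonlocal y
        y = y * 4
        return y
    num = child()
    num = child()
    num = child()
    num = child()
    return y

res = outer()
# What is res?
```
1792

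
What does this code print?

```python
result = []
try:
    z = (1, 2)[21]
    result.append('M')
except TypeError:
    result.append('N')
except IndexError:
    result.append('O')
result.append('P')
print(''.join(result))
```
OP

IndexError is caught by its specific handler, not TypeError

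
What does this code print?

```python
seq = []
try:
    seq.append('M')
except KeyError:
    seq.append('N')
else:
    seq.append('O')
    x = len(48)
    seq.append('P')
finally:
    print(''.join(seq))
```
MO

Try succeeds, else appends 'O', TypeError in else is uncaught, finally prints before exception propagates ('P' never appended)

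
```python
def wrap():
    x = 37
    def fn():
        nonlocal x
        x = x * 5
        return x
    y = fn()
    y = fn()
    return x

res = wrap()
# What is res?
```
925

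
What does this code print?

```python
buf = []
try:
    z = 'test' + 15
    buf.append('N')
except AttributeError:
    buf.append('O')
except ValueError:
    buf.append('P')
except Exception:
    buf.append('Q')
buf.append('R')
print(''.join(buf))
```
QR

TypeError not specifically caught, falls to Exception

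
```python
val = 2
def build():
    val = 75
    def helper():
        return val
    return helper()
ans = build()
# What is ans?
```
75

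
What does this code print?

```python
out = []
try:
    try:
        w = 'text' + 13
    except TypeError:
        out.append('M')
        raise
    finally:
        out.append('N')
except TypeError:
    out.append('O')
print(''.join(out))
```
MNO

finally runs before re-raised exception propagates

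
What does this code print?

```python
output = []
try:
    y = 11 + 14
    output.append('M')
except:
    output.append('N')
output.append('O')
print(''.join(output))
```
MO

No exception, try block completes normally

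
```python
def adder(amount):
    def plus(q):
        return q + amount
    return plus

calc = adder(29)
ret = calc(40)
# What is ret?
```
69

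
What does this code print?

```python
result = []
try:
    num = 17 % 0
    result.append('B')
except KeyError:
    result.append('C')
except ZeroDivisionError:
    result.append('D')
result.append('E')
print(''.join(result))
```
DE

ZeroDivisionError is caught by its specific handler, not KeyError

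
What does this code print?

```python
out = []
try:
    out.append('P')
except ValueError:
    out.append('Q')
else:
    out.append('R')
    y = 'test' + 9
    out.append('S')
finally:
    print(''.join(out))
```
PR

Try succeeds, else appends 'R', TypeError in else is uncaught, finally prints before exception propagates ('S' never appended)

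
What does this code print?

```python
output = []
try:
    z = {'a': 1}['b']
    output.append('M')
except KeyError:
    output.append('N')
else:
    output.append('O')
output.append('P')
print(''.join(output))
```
NP

else block skipped when exception is caught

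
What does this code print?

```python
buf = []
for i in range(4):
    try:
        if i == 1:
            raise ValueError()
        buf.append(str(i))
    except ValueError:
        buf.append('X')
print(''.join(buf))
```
0X23

Exception on i=1 caught, loop continues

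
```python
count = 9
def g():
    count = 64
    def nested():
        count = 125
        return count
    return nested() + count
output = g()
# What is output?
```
189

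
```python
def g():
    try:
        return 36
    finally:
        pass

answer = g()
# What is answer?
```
36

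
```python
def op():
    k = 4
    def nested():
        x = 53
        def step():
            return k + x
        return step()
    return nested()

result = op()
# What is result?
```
57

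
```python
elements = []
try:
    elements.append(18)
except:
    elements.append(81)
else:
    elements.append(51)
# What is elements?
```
[18, 51]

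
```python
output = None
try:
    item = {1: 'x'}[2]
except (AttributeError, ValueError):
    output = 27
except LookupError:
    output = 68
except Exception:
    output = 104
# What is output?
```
68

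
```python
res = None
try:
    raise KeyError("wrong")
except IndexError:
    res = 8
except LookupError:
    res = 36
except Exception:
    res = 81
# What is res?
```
36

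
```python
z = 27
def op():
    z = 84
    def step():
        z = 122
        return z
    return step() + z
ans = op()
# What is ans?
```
206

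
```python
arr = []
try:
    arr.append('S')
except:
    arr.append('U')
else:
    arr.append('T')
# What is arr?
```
['S', 'T']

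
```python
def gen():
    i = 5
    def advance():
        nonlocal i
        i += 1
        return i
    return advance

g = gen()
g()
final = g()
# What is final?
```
7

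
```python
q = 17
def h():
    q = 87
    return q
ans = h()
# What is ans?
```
87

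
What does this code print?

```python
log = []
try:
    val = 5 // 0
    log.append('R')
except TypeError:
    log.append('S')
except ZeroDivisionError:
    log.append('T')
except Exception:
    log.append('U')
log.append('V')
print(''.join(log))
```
TV

ZeroDivisionError matches before generic Exception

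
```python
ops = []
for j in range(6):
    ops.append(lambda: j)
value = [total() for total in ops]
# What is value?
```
[5, 5, 5, 5, 5, 5]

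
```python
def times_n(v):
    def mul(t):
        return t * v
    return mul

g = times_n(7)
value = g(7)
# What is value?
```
49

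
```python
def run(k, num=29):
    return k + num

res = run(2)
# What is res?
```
31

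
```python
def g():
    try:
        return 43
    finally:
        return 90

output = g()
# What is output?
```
90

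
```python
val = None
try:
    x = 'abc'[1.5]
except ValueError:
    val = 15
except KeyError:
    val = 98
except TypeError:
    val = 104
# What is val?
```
104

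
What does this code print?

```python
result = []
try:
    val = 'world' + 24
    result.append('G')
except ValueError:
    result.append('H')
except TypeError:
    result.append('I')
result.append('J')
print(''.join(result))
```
IJ

TypeError is caught by its specific handler, not ValueError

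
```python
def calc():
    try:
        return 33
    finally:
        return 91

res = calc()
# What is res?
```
91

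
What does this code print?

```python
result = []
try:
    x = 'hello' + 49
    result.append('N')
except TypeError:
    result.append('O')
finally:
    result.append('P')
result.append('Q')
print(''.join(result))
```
OPQ

finally always runs, even after exception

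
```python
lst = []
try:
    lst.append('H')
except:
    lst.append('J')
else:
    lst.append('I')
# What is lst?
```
['H', 'I']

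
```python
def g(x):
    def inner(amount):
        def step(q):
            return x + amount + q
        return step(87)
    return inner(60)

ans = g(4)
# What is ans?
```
151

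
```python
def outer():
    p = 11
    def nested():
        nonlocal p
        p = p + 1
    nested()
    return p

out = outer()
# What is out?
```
12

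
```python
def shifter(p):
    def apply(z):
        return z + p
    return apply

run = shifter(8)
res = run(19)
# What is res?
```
27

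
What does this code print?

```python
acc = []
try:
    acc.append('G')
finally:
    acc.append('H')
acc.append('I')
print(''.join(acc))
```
GHI

try/finally without except, no exception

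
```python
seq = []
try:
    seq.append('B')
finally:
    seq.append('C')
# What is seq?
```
['B', 'C']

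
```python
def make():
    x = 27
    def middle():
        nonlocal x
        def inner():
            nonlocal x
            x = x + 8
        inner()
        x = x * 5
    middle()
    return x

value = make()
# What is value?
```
175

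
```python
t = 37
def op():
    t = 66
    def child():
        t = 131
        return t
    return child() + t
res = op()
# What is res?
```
197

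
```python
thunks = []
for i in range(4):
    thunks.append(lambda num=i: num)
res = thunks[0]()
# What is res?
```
0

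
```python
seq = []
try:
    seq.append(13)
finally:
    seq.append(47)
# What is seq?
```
[13, 47]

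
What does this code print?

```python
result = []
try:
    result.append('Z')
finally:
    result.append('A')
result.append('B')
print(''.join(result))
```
ZAB

try/finally without except, no exception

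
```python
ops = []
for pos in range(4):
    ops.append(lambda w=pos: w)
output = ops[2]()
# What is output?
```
2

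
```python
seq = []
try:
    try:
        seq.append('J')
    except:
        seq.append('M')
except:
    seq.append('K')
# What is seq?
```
['J']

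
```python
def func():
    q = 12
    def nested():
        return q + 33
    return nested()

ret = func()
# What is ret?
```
45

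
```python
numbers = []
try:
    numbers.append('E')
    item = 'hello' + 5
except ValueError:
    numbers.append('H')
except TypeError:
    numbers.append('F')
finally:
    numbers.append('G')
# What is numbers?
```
['E', 'F', 'G']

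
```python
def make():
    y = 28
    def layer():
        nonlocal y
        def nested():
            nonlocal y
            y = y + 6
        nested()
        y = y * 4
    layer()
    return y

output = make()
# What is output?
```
136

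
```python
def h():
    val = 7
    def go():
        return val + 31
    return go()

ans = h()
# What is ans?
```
38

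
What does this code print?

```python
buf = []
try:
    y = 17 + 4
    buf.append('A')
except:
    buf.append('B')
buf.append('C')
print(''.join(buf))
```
AC

No exception, try block completes normally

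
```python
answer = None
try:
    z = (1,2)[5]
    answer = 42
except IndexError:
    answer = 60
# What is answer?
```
60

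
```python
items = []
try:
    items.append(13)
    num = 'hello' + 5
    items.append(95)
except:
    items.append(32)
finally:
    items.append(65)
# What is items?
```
[13, 32, 65]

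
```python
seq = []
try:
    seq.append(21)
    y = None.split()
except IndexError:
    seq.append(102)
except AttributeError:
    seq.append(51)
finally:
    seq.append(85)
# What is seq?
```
[21, 51, 85]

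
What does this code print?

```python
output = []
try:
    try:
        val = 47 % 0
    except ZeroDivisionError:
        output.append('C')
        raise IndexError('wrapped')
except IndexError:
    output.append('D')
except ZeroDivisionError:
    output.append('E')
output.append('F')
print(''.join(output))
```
CDF

IndexError raised and caught, original ZeroDivisionError not re-raised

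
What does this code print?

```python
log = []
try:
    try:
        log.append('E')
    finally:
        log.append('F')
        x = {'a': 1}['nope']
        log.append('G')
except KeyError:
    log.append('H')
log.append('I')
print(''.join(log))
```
EFHI

Exception in inner finally caught by outer except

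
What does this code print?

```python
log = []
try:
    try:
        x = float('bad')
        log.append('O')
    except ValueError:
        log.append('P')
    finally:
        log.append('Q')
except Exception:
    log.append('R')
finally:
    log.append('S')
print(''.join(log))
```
PQS

Both finally blocks run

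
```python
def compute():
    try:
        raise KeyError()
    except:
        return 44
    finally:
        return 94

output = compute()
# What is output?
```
94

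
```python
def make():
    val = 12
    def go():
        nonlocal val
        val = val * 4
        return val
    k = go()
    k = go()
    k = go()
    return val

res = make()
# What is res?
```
768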